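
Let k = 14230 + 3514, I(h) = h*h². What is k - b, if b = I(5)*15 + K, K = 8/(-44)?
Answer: 174561/11 ≈ 15869.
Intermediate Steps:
I(h) = h³
K = -2/11 (K = 8*(-1/44) = -2/11 ≈ -0.18182)
k = 17744
b = 20623/11 (b = 5³*15 - 2/11 = 125*15 - 2/11 = 1875 - 2/11 = 20623/11 ≈ 1874.8)
k - b = 17744 - 1*20623/11 = 17744 - 20623/11 = 174561/11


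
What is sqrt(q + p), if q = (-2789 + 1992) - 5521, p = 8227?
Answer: sqrt(1909) ≈ 43.692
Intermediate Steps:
q = -6318 (q = -797 - 5521 = -6318)
sqrt(q + p) = sqrt(-6318 + 8227) = sqrt(1909)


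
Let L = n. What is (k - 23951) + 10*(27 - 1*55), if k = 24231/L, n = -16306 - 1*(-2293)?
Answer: -113191078/4671 ≈ -24233.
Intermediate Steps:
n = -14013 (n = -16306 + 2293 = -14013)
L = -14013
k = -8077/4671 (k = 24231/(-14013) = 24231*(-1/14013) = -8077/4671 ≈ -1.7292)
(k - 23951) + 10*(27 - 1*55) = (-8077/4671 - 23951) + 10*(27 - 1*55) = -111883198/4671 + 10*(27 - 55) = -111883198/4671 + 10*(-28) = -111883198/4671 - 280 = -113191078/4671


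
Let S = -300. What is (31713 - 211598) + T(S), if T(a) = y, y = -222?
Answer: -180107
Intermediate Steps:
T(a) = -222
(31713 - 211598) + T(S) = (31713 - 211598) - 222 = -179885 - 222 = -180107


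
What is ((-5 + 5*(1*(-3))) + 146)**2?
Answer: 15876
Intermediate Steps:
((-5 + 5*(1*(-3))) + 146)**2 = ((-5 + 5*(-3)) + 146)**2 = ((-5 - 15) + 146)**2 = (-20 + 146)**2 = 126**2 = 15876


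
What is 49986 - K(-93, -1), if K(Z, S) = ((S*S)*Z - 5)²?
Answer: 40382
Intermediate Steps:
K(Z, S) = (-5 + Z*S²)² (K(Z, S) = (S²*Z - 5)² = (Z*S² - 5)² = (-5 + Z*S²)²)
49986 - K(-93, -1) = 49986 - (-5 - 93*(-1)²)² = 49986 - (-5 - 93*1)² = 49986 - (-5 - 93)² = 49986 - 1*(-98)² = 49986 - 1*9604 = 49986 - 9604 = 40382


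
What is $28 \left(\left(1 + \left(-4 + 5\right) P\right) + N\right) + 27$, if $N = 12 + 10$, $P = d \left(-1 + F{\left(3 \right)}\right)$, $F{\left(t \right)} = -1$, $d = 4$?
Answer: $447$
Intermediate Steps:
$P = -8$ ($P = 4 \left(-1 - 1\right) = 4 \left(-2\right) = -8$)
$N = 22$
$28 \left(\left(1 + \left(-4 + 5\right) P\right) + N\right) + 27 = 28 \left(\left(1 + \left(-4 + 5\right) \left(-8\right)\right) + 22\right) + 27 = 28 \left(\left(1 + 1 \left(-8\right)\right) + 22\right) + 27 = 28 \left(\left(1 - 8\right) + 22\right) + 27 = 28 \left(-7 + 22\right) + 27 = 28 \cdot 15 + 27 = 420 + 27 = 447$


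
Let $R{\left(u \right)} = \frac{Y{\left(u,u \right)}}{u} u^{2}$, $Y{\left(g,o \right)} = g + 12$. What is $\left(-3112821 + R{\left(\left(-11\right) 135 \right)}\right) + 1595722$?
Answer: $670306$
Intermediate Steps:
$Y{\left(g,o \right)} = 12 + g$
$R{\left(u \right)} = u \left(12 + u\right)$ ($R{\left(u \right)} = \frac{12 + u}{u} u^{2} = u \left(12 + u\right)$)
$\left(-3112821 + R{\left(\left(-11\right) 135 \right)}\right) + 1595722 = \left(-3112821 + \left(-11\right) 135 \left(12 - 1485\right)\right) + 1595722 = \left(-3112821 - 1485 \left(12 - 1485\right)\right) + 1595722 = \left(-3112821 - -2187405\right) + 1595722 = \left(-3112821 + 2187405\right) + 1595722 = -925416 + 1595722 = 670306$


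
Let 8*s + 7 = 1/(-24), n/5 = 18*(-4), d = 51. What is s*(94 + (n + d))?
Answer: 36335/192 ≈ 189.24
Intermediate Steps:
n = -360 (n = 5*(18*(-4)) = 5*(-72) = -360)
s = -169/192 (s = -7/8 + (1/8)/(-24) = -7/8 + (1/8)*(-1/24) = -7/8 - 1/192 = -169/192 ≈ -0.88021)
s*(94 + (n + d)) = -169*(94 + (-360 + 51))/192 = -169*(94 - 309)/192 = -169/192*(-215) = 36335/192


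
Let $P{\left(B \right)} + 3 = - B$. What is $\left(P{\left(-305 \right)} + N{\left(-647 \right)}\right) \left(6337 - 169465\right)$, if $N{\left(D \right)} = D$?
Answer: $56279160$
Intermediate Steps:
$P{\left(B \right)} = -3 - B$
$\left(P{\left(-305 \right)} + N{\left(-647 \right)}\right) \left(6337 - 169465\right) = \left(\left(-3 - -305\right) - 647\right) \left(6337 - 169465\right) = \left(\left(-3 + 305\right) - 647\right) \left(-163128\right) = \left(302 - 647\right) \left(-163128\right) = \left(-345\right) \left(-163128\right) = 56279160$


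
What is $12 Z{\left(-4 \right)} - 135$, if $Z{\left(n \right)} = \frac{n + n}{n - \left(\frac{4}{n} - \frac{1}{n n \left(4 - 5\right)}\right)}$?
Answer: $- \frac{5079}{49} \approx -103.65$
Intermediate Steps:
$Z{\left(n \right)} = \frac{2 n}{n - \frac{1}{n^{2}} - \frac{4}{n}}$ ($Z{\left(n \right)} = \frac{2 n}{n - \left(\frac{4}{n} - \frac{1}{n n \left(-1\right)}\right)} = \frac{2 n}{n - \left(\frac{4}{n} - \frac{1}{n \left(- n\right)}\right)} = \frac{2 n}{n + \left(- \frac{4}{n} + \frac{\left(-1\right) \frac{1}{n}}{n}\right)} = \frac{2 n}{n - \left(\frac{1}{n^{2}} + \frac{4}{n}\right)} = \frac{2 n}{n - \frac{1}{n^{2}} - \frac{4}{n}}$)
$12 Z{\left(-4 \right)} - 135 = 12 \frac{2 \left(-4\right)^{3}}{-1 + \left(-4\right)^{3} - -16} - 135 = 12 \cdot 2 \left(-64\right) \frac{1}{-1 - 64 + 16} - 135 = 12 \cdot 2 \left(-64\right) \frac{1}{-49} - 135 = 12 \cdot 2 \left(-64\right) \left(- \frac{1}{49}\right) - 135 = 12 \cdot \frac{128}{49} - 135 = \frac{1536}{49} - 135 = - \frac{5079}{49}$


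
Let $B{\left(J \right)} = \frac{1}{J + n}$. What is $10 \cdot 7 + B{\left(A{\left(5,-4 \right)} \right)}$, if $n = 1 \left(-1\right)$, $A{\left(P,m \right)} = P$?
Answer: $\frac{281}{4} \approx 70.25$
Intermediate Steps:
$n = -1$
$B{\left(J \right)} = \frac{1}{-1 + J}$ ($B{\left(J \right)} = \frac{1}{J - 1} = \frac{1}{-1 + J}$)
$10 \cdot 7 + B{\left(A{\left(5,-4 \right)} \right)} = 10 \cdot 7 + \frac{1}{-1 + 5} = 70 + \frac{1}{4} = \frac{281}{4}$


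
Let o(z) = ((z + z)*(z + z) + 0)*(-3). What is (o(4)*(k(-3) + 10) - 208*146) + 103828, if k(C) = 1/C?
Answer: 71604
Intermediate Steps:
o(z) = -12*z**2 (o(z) = ((2*z)*(2*z) + 0)*(-3) = (4*z**2 + 0)*(-3) = (4*z**2)*(-3) = -12*z**2)
(o(4)*(k(-3) + 10) - 208*146) + 103828 = ((-12*4**2)*(1/(-3) + 10) - 208*146) + 103828 = ((-12*16)*(-1/3 + 10) - 30368) + 103828 = (-192*29/3 - 30368) + 103828 = (-1856 - 30368) + 103828 = -32224 + 103828 = 71604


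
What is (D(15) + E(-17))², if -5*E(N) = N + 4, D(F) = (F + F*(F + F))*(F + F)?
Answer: 4866876169/25 ≈ 1.9467e+8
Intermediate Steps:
D(F) = 2*F*(F + 2*F²) (D(F) = (F + F*(2*F))*(2*F) = (F + 2*F²)*(2*F) = 2*F*(F + 2*F²))
E(N) = -⅘ - N/5 (E(N) = -(N + 4)/5 = -(4 + N)/5 = -⅘ - N/5)
(D(15) + E(-17))² = (15²*(2 + 4*15) + (-⅘ - ⅕*(-17)))² = (225*(2 + 60) + (-⅘ + 17/5))² = (225*62 + 13/5)² = (13950 + 13/5)² = (69763/5)² = 4866876169/25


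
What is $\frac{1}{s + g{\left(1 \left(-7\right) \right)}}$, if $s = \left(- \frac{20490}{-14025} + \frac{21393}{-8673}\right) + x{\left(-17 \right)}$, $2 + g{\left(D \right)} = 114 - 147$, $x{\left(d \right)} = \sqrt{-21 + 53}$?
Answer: $- \frac{131540703801045}{4619302895191058} - \frac{7306668517225 \sqrt{2}}{2309651447595529} \approx -0.03295$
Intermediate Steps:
$x{\left(d \right)} = 4 \sqrt{2}$ ($x{\left(d \right)} = \sqrt{32} = 4 \sqrt{2}$)
$g{\left(D \right)} = -35$ ($g{\left(D \right)} = -2 + \left(114 - 147\right) = -2 - 33 = -35$)
$s = - \frac{2718379}{2703085} + 4 \sqrt{2}$ ($s = \left(- \frac{20490}{-14025} + \frac{21393}{-8673}\right) + 4 \sqrt{2} = \left(\left(-20490\right) \left(- \frac{1}{14025}\right) + 21393 \left(- \frac{1}{8673}\right)\right) + 4 \sqrt{2} = \left(\frac{1366}{935} - \frac{7131}{2891}\right) + 4 \sqrt{2} = - \frac{2718379}{2703085} + 4 \sqrt{2} \approx 4.6512$)
$\frac{1}{s + g{\left(1 \left(-7\right) \right)}} = \frac{1}{\left(- \frac{2718379}{2703085} + 4 \sqrt{2}\right) - 35} = \frac{1}{- \frac{97326354}{2703085} + 4 \sqrt{2}}$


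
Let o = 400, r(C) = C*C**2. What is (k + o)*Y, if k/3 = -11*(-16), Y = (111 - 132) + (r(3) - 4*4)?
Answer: -9280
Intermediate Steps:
r(C) = C**3
Y = -10 (Y = (111 - 132) + (3**3 - 4*4) = -21 + (27 - 16) = -21 + 11 = -10)
k = 528 (k = 3*(-11*(-16)) = 3*176 = 528)
(k + o)*Y = (528 + 400)*(-10) = 928*(-10) = -9280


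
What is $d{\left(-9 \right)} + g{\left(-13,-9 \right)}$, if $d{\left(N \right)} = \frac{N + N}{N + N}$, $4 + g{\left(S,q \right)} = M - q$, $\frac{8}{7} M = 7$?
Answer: $\frac{97}{8} \approx 12.125$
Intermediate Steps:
$M = \frac{49}{8}$ ($M = \frac{7}{8} \cdot 7 = \frac{49}{8} \approx 6.125$)
$g{\left(S,q \right)} = \frac{17}{8} - q$ ($g{\left(S,q \right)} = -4 - \left(- \frac{49}{8} + q\right) = \frac{17}{8} - q$)
$d{\left(N \right)} = 1$ ($d{\left(N \right)} = \frac{2 N}{2 N} = 2 N \frac{1}{2 N} = 1$)
$d{\left(-9 \right)} + g{\left(-13,-9 \right)} = 1 + \left(\frac{17}{8} - -9\right) = 1 + \left(\frac{17}{8} + 9\right) = 1 + \frac{89}{8} = \frac{97}{8}$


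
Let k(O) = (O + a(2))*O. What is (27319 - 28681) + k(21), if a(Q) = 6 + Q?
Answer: -753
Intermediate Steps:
k(O) = O*(8 + O) (k(O) = (O + (6 + 2))*O = (O + 8)*O = (8 + O)*O = O*(8 + O))
(27319 - 28681) + k(21) = (27319 - 28681) + 21*(8 + 21) = -1362 + 21*29 = -1362 + 609 = -753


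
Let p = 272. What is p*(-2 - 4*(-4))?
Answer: 3808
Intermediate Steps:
p*(-2 - 4*(-4)) = 272*(-2 - 4*(-4)) = 272*(-2 + 16) = 272*14 = 3808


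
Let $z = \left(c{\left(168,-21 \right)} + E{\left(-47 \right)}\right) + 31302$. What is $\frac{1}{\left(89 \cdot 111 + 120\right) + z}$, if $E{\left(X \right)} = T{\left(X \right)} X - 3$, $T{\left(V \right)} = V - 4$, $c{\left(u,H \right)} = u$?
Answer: $\frac{1}{43863} \approx 2.2798 \cdot 10^{-5}$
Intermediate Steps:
$T{\left(V \right)} = -4 + V$
$E{\left(X \right)} = -3 + X \left(-4 + X\right)$ ($E{\left(X \right)} = \left(-4 + X\right) X - 3 = X \left(-4 + X\right) - 3 = -3 + X \left(-4 + X\right)$)
$z = 33864$ ($z = \left(168 - \left(3 + 47 \left(-4 - 47\right)\right)\right) + 31302 = \left(168 - -2394\right) + 31302 = \left(168 + \left(-3 + 2397\right)\right) + 31302 = \left(168 + 2394\right) + 31302 = 2562 + 31302 = 33864$)
$\frac{1}{\left(89 \cdot 111 + 120\right) + z} = \frac{1}{\left(89 \cdot 111 + 120\right) + 33864} = \frac{1}{\left(9879 + 120\right) + 33864} = \frac{1}{9999 + 33864} = \frac{1}{43863}$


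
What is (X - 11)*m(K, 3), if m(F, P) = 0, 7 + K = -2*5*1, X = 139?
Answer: 0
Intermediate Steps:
K = -17 (K = -7 - 2*5*1 = -7 - 10*1 = -7 - 10 = -17)
(X - 11)*m(K, 3) = (139 - 11)*0 = 128*0 = 0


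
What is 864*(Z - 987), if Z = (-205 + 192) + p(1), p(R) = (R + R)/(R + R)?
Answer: -863136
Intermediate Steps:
p(R) = 1 (p(R) = (2*R)/((2*R)) = (2*R)*(1/(2*R)) = 1)
Z = -12 (Z = (-205 + 192) + 1 = -13 + 1 = -12)
864*(Z - 987) = 864*(-12 - 987) = 864*(-999) = -863136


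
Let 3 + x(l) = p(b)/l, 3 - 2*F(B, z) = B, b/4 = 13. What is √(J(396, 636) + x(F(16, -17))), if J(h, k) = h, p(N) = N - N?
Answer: √393 ≈ 19.824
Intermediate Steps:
b = 52 (b = 4*13 = 52)
F(B, z) = 3/2 - B/2
p(N) = 0
x(l) = -3 (x(l) = -3 + 0/l = -3 + 0 = -3)
√(J(396, 636) + x(F(16, -17))) = √(396 - 3) = √393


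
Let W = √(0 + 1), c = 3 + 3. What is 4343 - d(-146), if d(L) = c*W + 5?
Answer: 4332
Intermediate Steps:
c = 6
W = 1 (W = √1 = 1)
d(L) = 11 (d(L) = 6*1 + 5 = 6 + 5 = 11)
4343 - d(-146) = 4343 - 1*11 = 4343 - 11 = 4332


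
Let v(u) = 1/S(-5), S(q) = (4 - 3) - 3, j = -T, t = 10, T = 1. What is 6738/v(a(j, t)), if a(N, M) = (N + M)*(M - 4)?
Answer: -13476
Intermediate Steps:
j = -1 (j = -1*1 = -1)
S(q) = -2 (S(q) = 1 - 3 = -2)
a(N, M) = (-4 + M)*(M + N) (a(N, M) = (M + N)*(-4 + M) = (-4 + M)*(M + N))
v(u) = -½ (v(u) = 1/(-2) = -½)
6738/v(a(j, t)) = 6738/(-½) = 6738*(-2) = -13476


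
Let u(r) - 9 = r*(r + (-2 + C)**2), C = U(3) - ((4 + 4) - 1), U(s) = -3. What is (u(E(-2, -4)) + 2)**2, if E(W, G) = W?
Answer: 74529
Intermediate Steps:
C = -10 (C = -3 - ((4 + 4) - 1) = -3 - (8 - 1) = -3 - 1*7 = -3 - 7 = -10)
u(r) = 9 + r*(144 + r) (u(r) = 9 + r*(r + (-2 - 10)**2) = 9 + r*(r + (-12)**2) = 9 + r*(r + 144) = 9 + r*(144 + r))
(u(E(-2, -4)) + 2)**2 = ((9 + (-2)**2 + 144*(-2)) + 2)**2 = ((9 + 4 - 288) + 2)**2 = (-275 + 2)**2 = (-273)**2 = 74529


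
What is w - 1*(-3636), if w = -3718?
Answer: -82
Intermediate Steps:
w - 1*(-3636) = -3718 - 1*(-3636) = -3718 + 3636 = -82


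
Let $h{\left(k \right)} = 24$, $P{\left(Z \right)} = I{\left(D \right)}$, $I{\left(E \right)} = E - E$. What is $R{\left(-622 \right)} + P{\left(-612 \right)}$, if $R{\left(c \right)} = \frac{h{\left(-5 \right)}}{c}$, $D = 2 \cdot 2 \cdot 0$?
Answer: $- \frac{12}{311} \approx -0.038585$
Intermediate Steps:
$D = 0$ ($D = 4 \cdot 0 = 0$)
$I{\left(E \right)} = 0$
$P{\left(Z \right)} = 0$
$R{\left(c \right)} = \frac{24}{c}$
$R{\left(-622 \right)} + P{\left(-612 \right)} = \frac{24}{-622} + 0 = 24 \left(- \frac{1}{622}\right) + 0 = - \frac{12}{311} + 0 = - \frac{12}{311}$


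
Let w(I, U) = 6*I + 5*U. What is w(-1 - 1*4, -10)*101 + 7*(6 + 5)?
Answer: -8003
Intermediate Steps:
w(I, U) = 5*U + 6*I
w(-1 - 1*4, -10)*101 + 7*(6 + 5) = (5*(-10) + 6*(-1 - 1*4))*101 + 7*(6 + 5) = (-50 + 6*(-1 - 4))*101 + 7*11 = (-50 + 6*(-5))*101 + 77 = (-50 - 30)*101 + 77 = -80*101 + 77 = -8080 + 77 = -8003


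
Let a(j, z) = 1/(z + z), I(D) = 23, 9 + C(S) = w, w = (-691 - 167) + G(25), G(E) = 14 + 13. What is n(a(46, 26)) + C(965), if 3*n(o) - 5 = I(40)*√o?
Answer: -2515/3 + 23*√13/78 ≈ -837.27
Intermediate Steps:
G(E) = 27
w = -831 (w = (-691 - 167) + 27 = -858 + 27 = -831)
C(S) = -840 (C(S) = -9 - 831 = -840)
a(j, z) = 1/(2*z)
n(o) = 5/3 + 23*√o/3 (n(o) = 5/3 + (23*√o)/3 = 5/3 + 23*√o/3)
n(a(46, 26)) + C(965) = (5/3 + 23*√((½)/26)/3) - 840 = (5/3 + 23*√((½)*(1/26))/3) - 840 = (5/3 + 23*√(1/52)/3) - 840 = (5/3 + 23*(√13/26)/3) - 840 = (5/3 + 23*√13/78) - 840 = -2515/3 + 23*√13/78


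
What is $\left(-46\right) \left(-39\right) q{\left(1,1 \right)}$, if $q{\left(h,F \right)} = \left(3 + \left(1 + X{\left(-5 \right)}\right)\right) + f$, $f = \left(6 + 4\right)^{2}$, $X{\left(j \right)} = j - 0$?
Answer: $177606$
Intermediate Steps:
$X{\left(j \right)} = j$ ($X{\left(j \right)} = j + 0 = j$)
$f = 100$ ($f = 10^{2} = 100$)
$q{\left(h,F \right)} = 99$ ($q{\left(h,F \right)} = \left(3 + \left(1 - 5\right)\right) + 100 = \left(3 - 4\right) + 100 = -1 + 100 = 99$)
$\left(-46\right) \left(-39\right) q{\left(1,1 \right)} = \left(-46\right) \left(-39\right) 99 = 1794 \cdot 99 = 177606$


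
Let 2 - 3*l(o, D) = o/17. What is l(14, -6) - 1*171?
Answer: -8701/51 ≈ -170.61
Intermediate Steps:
l(o, D) = ⅔ - o/51 (l(o, D) = ⅔ - o/(3*17) = ⅔ - o/51)
l(14, -6) - 1*171 = (⅔ - 1/51*14) - 1*171 = (⅔ - 14/51) - 171 = 20/51 - 171 = -8701/51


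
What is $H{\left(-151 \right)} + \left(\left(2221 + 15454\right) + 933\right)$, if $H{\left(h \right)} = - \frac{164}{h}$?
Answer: $\frac{2809972}{151} \approx 18609.0$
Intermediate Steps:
$H{\left(-151 \right)} + \left(\left(2221 + 15454\right) + 933\right) = - \frac{164}{-151} + \left(\left(2221 + 15454\right) + 933\right) = \left(-164\right) \left(- \frac{1}{151}\right) + \left(17675 + 933\right) = \frac{164}{151} + 18608 = \frac{2809972}{151}$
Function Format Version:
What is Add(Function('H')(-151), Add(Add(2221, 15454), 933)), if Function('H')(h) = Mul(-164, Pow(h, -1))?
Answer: Rational(2809972, 151) ≈ 18609.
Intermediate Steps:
Add(Function('H')(-151), Add(Add(2221, 15454), 933)) = Add(Mul(-164, Pow(-151, -1)), Add(Add(2221, 15454), 933)) = Add(Mul(-164, Rational(-1, 151)), Add(17675, 933)) = Add(Rational(164, 151), 18608) = Rational(2809972, 151)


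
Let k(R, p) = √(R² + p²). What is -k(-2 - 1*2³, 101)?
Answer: -√10301 ≈ -101.49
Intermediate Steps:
-k(-2 - 1*2³, 101) = -√((-2 - 1*2³)² + 101²) = -√((-2 - 1*8)² + 10201) = -√((-2 - 8)² + 10201) = -√((-10)² + 10201) = -√(100 + 10201) = -√10301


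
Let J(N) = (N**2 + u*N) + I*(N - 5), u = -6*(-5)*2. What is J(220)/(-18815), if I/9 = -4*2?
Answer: -9224/3763 ≈ -2.4512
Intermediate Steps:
I = -72 (I = 9*(-4*2) = 9*(-8) = -72)
u = 60 (u = 30*2 = 60)
J(N) = 360 + N**2 - 12*N (J(N) = (N**2 + 60*N) - 72*(N - 5) = (N**2 + 60*N) - 72*(-5 + N) = (N**2 + 60*N) + (360 - 72*N) = 360 + N**2 - 12*N)
J(220)/(-18815) = (360 + 220**2 - 12*220)/(-18815) = (360 + 48400 - 2640)*(-1/18815) = 46120*(-1/18815) = -9224/3763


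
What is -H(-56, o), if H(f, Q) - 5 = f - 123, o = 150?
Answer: 174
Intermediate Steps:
H(f, Q) = -118 + f (H(f, Q) = 5 + (f - 123) = 5 + (-123 + f) = -118 + f)
-H(-56, o) = -(-118 - 56) = -1*(-174) = 174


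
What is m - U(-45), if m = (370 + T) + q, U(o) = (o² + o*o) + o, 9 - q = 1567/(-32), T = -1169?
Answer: -151873/32 ≈ -4746.0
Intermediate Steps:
q = 1855/32 (q = 9 - 1567/(-32) = 9 - 1567*(-1)/32 = 9 - 1*(-1567/32) = 9 + 1567/32 = 1855/32 ≈ 57.969)
U(o) = o + 2*o² (U(o) = (o² + o²) + o = 2*o² + o = o + 2*o²)
m = -23713/32 (m = (370 - 1169) + 1855/32 = -799 + 1855/32 = -23713/32 ≈ -741.03)
m - U(-45) = -23713/32 - (-45)*(1 + 2*(-45)) = -23713/32 - (-45)*(1 - 90) = -23713/32 - (-45)*(-89) = -23713/32 - 1*4005 = -23713/32 - 4005 = -151873/32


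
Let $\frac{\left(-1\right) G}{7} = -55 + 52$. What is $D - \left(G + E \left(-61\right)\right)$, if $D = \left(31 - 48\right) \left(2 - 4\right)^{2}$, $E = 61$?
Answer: $3632$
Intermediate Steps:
$G = 21$ ($G = - 7 \left(-55 + 52\right) = \left(-7\right) \left(-3\right) = 21$)
$D = -68$ ($D = - 17 \left(-2\right)^{2} = \left(-17\right) 4 = -68$)
$D - \left(G + E \left(-61\right)\right) = -68 - \left(21 + 61 \left(-61\right)\right) = -68 - \left(21 - 3721\right) = -68 - -3700 = -68 + 3700 = 3632$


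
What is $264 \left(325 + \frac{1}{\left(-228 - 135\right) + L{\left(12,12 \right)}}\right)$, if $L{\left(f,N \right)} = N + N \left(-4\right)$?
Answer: $\frac{11411312}{133} \approx 85799.0$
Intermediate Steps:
$L{\left(f,N \right)} = - 3 N$ ($L{\left(f,N \right)} = N - 4 N = - 3 N$)
$264 \left(325 + \frac{1}{\left(-228 - 135\right) + L{\left(12,12 \right)}}\right) = 264 \left(325 + \frac{1}{\left(-228 - 135\right) - 36}\right) = 264 \left(325 + \frac{1}{-363 - 36}\right) = 264 \left(325 + \frac{1}{-399}\right) = 264 \left(325 - \frac{1}{399}\right) = 264 \cdot \frac{129674}{399} = \frac{11411312}{133}$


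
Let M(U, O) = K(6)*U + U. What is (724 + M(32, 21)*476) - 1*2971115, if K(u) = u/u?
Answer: -2939927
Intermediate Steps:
K(u) = 1
M(U, O) = 2*U (M(U, O) = 1*U + U = U + U = 2*U)
(724 + M(32, 21)*476) - 1*2971115 = (724 + (2*32)*476) - 1*2971115 = (724 + 64*476) - 2971115 = (724 + 30464) - 2971115 = 31188 - 2971115 = -2939927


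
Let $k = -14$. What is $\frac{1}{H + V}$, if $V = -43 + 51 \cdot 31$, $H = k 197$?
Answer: $- \frac{1}{1220} \approx -0.00081967$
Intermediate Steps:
$H = -2758$ ($H = \left(-14\right) 197 = -2758$)
$V = 1538$ ($V = -43 + 1581 = 1538$)
$\frac{1}{H + V} = \frac{1}{-2758 + 1538} = \frac{1}{-1220} = - \frac{1}{1220}$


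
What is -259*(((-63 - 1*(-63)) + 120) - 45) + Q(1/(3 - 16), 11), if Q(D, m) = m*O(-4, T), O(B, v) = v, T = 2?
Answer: -19403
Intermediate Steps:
Q(D, m) = 2*m (Q(D, m) = m*2 = 2*m)
-259*(((-63 - 1*(-63)) + 120) - 45) + Q(1/(3 - 16), 11) = -259*(((-63 - 1*(-63)) + 120) - 45) + 2*11 = -259*(((-63 + 63) + 120) - 45) + 22 = -259*((0 + 120) - 45) + 22 = -259*(120 - 45) + 22 = -259*75 + 22 = -19425 + 22 = -19403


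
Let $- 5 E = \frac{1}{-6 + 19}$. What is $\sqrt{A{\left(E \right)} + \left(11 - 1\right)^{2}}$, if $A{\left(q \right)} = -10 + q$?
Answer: $\frac{\sqrt{380185}}{65} \approx 9.486$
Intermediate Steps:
$E = - \frac{1}{65}$ ($E = - \frac{1}{5 \left(-6 + 19\right)} = - \frac{1}{5 \cdot 13} = \left(- \frac{1}{5}\right) \frac{1}{13} = - \frac{1}{65} \approx -0.015385$)
$\sqrt{A{\left(E \right)} + \left(11 - 1\right)^{2}} = \sqrt{\left(-10 - \frac{1}{65}\right) + \left(11 - 1\right)^{2}} = \sqrt{- \frac{651}{65} + 10^{2}} = \sqrt{- \frac{651}{65} + 100} = \sqrt{\frac{5849}{65}} = \frac{\sqrt{380185}}{65}$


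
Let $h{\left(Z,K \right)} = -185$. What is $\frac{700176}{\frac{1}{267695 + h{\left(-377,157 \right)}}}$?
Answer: $187304081760$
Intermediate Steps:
$\frac{700176}{\frac{1}{267695 + h{\left(-377,157 \right)}}} = \frac{700176}{\frac{1}{267695 - 185}} = \frac{700176}{\frac{1}{267510}} = 700176 \frac{1}{\frac{1}{267510}} = 700176 \cdot 267510 = 187304081760$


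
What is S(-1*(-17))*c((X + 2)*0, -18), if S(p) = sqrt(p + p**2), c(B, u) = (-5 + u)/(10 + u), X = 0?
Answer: 69*sqrt(34)/8 ≈ 50.292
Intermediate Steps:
c(B, u) = (-5 + u)/(10 + u)
S(-1*(-17))*c((X + 2)*0, -18) = sqrt((-1*(-17))*(1 - 1*(-17)))*((-5 - 18)/(10 - 18)) = sqrt(17*(1 + 17))*(-23/(-8)) = sqrt(17*18)*(-1/8*(-23)) = sqrt(306)*(23/8) = (3*sqrt(34))*(23/8) = 69*sqrt(34)/8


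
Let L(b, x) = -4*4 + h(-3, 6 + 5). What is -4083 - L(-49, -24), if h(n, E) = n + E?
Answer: -4075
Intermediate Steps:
h(n, E) = E + n
L(b, x) = -8 (L(b, x) = -4*4 + ((6 + 5) - 3) = -16 + (11 - 3) = -16 + 8 = -8)
-4083 - L(-49, -24) = -4083 - 1*(-8) = -4083 + 8 = -4075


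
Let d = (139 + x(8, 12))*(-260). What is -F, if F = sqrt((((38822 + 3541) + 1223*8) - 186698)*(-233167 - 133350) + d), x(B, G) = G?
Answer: -sqrt(49315189607) ≈ -2.2207e+5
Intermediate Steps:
d = -39260 (d = (139 + 12)*(-260) = 151*(-260) = -39260)
F = sqrt(49315189607) (F = sqrt((((38822 + 3541) + 1223*8) - 186698)*(-233167 - 133350) - 39260) = sqrt(((42363 + 9784) - 186698)*(-366517) - 39260) = sqrt((52147 - 186698)*(-366517) - 39260) = sqrt(-134551*(-366517) - 39260) = sqrt(49315228867 - 39260) = sqrt(49315189607) ≈ 2.2207e+5)
-F = -sqrt(49315189607)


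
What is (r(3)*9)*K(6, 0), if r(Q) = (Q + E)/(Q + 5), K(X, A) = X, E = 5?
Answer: 54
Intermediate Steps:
r(Q) = 1 (r(Q) = (Q + 5)/(Q + 5) = (5 + Q)/(5 + Q) = 1)
(r(3)*9)*K(6, 0) = (1*9)*6 = 9*6 = 54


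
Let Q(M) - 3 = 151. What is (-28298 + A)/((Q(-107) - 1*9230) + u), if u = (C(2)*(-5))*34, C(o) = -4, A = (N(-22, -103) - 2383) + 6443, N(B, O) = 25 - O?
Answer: 12055/4198 ≈ 2.8716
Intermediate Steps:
Q(M) = 154 (Q(M) = 3 + 151 = 154)
A = 4188 (A = ((25 - 1*(-103)) - 2383) + 6443 = ((25 + 103) - 2383) + 6443 = (128 - 2383) + 6443 = -2255 + 6443 = 4188)
u = 680 (u = -4*(-5)*34 = 20*34 = 680)
(-28298 + A)/((Q(-107) - 1*9230) + u) = (-28298 + 4188)/((154 - 1*9230) + 680) = -24110/((154 - 9230) + 680) = -24110/(-9076 + 680) = -24110/(-8396) = -24110*(-1/8396) = 12055/4198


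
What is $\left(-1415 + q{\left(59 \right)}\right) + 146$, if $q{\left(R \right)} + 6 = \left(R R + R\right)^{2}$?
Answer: $12530325$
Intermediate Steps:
$q{\left(R \right)} = -6 + \left(R + R^{2}\right)^{2}$ ($q{\left(R \right)} = -6 + \left(R R + R\right)^{2} = -6 + \left(R^{2} + R\right)^{2} = -6 + \left(R + R^{2}\right)^{2}$)
$\left(-1415 + q{\left(59 \right)}\right) + 146 = \left(-1415 - \left(6 - 59^{2} \left(1 + 59\right)^{2}\right)\right) + 146 = \left(-1415 - \left(6 - 3481 \cdot 60^{2}\right)\right) + 146 = \left(-1415 + \left(-6 + 3481 \cdot 3600\right)\right) + 146 = \left(-1415 + \left(-6 + 12531600\right)\right) + 146 = \left(-1415 + 12531594\right) + 146 = 12530179 + 146 = 12530325$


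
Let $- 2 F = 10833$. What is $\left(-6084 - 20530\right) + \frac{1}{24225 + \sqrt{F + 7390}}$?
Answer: $- \frac{31236779973592}{1173697303} - \frac{\sqrt{7894}}{1173697303} \approx -26614.0$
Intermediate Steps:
$F = - \frac{10833}{2}$ ($F = \left(- \frac{1}{2}\right) 10833 = - \frac{10833}{2} \approx -5416.5$)
$\left(-6084 - 20530\right) + \frac{1}{24225 + \sqrt{F + 7390}} = \left(-6084 - 20530\right) + \frac{1}{24225 + \sqrt{- \frac{10833}{2} + 7390}} = -26614 + \frac{1}{24225 + \sqrt{\frac{3947}{2}}} = -26614 + \frac{1}{24225 + \frac{\sqrt{7894}}{2}}$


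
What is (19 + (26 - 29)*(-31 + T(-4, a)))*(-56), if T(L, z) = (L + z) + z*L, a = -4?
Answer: -4928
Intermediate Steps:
T(L, z) = L + z + L*z (T(L, z) = (L + z) + L*z = L + z + L*z)
(19 + (26 - 29)*(-31 + T(-4, a)))*(-56) = (19 + (26 - 29)*(-31 + (-4 - 4 - 4*(-4))))*(-56) = (19 - 3*(-31 + (-4 - 4 + 16)))*(-56) = (19 - 3*(-31 + 8))*(-56) = (19 - 3*(-23))*(-56) = (19 + 69)*(-56) = 88*(-56) = -4928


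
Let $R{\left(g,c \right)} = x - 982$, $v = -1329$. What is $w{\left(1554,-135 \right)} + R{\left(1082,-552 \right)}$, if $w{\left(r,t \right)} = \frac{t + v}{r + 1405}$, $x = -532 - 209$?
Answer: $- \frac{5099821}{2959} \approx -1723.5$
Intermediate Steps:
$x = -741$ ($x = -532 - 209 = -741$)
$w{\left(r,t \right)} = \frac{-1329 + t}{1405 + r}$ ($w{\left(r,t \right)} = \frac{t - 1329}{r + 1405} = \frac{-1329 + t}{1405 + r}$)
$R{\left(g,c \right)} = -1723$ ($R{\left(g,c \right)} = -741 - 982 = -1723$)
$w{\left(1554,-135 \right)} + R{\left(1082,-552 \right)} = \frac{-1329 - 135}{1405 + 1554} - 1723 = \frac{1}{2959} \left(-1464\right) - 1723 = - \frac{1464}{2959} - 1723 = - \frac{5099821}{2959}$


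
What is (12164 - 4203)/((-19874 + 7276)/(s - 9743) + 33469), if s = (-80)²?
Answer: 26613623/111899465 ≈ 0.23784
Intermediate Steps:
s = 6400
(12164 - 4203)/((-19874 + 7276)/(s - 9743) + 33469) = (12164 - 4203)/((-19874 + 7276)/(6400 - 9743) + 33469) = 7961/(-12598/(-3343) + 33469) = 7961/(-12598*(-1/3343) + 33469) = 7961/(12598/3343 + 33469) = 7961/(111899465/3343) = 7961*(3343/111899465) = 26613623/111899465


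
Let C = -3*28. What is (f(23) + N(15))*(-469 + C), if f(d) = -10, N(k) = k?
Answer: -2765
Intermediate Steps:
C = -84
(f(23) + N(15))*(-469 + C) = (-10 + 15)*(-469 - 84) = 5*(-553) = -2765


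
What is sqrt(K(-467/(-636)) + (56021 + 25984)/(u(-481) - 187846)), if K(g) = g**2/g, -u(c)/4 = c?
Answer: sqrt(2904783667)/99534 ≈ 0.54148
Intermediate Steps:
u(c) = -4*c
K(g) = g
sqrt(K(-467/(-636)) + (56021 + 25984)/(u(-481) - 187846)) = sqrt(-467/(-636) + (56021 + 25984)/(-4*(-481) - 187846)) = sqrt(-467*(-1/636) + 82005/(1924 - 187846)) = sqrt(467/636 + 82005/(-185922)) = sqrt(467/636 + 82005*(-1/185922)) = sqrt(467/636 - 2485/5634) = sqrt(175103/597204) = sqrt(2904783667)/99534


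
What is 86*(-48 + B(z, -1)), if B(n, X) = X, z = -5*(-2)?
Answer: -4214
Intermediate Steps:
z = 10
86*(-48 + B(z, -1)) = 86*(-48 - 1) = 86*(-49) = -4214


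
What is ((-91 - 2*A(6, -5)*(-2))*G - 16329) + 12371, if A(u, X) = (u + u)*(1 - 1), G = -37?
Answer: -591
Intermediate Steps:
A(u, X) = 0 (A(u, X) = (2*u)*0 = 0)
((-91 - 2*A(6, -5)*(-2))*G - 16329) + 12371 = ((-91 - 2*0*(-2))*(-37) - 16329) + 12371 = ((-91 + 0*(-2))*(-37) - 16329) + 12371 = ((-91 + 0)*(-37) - 16329) + 12371 = (-91*(-37) - 16329) + 12371 = (3367 - 16329) + 12371 = -12962 + 12371 = -591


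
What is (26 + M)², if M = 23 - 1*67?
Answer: 324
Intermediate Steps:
M = -44 (M = 23 - 67 = -44)
(26 + M)² = (26 - 44)² = (-18)² = 324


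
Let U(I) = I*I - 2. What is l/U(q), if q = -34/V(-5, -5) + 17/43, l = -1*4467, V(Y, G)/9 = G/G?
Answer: -669018123/1413943 ≈ -473.16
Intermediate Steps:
V(Y, G) = 9 (V(Y, G) = 9*(G/G) = 9*1 = 9)
l = -4467
q = -1309/387 (q = -34/9 + 17/43 = -1309/387 ≈ -3.3824)
U(I) = -2 + I² (U(I) = I² - 2 = -2 + I²)
l/U(q) = -4467/(-2 + (-1309/387)²) = -4467/(-2 + 1713481/149769) = -4467/1413943/149769 = -4467*149769/1413943 = -669018123/1413943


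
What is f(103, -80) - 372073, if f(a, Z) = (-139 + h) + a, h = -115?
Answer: -372224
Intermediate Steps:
f(a, Z) = -254 + a (f(a, Z) = (-139 - 115) + a = -254 + a)
f(103, -80) - 372073 = (-254 + 103) - 372073 = -151 - 372073 = -372224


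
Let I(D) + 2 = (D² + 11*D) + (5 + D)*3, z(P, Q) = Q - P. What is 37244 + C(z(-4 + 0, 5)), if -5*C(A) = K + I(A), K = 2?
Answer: 185998/5 ≈ 37200.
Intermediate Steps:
I(D) = 13 + D² + 14*D (I(D) = -2 + ((D² + 11*D) + (5 + D)*3) = -2 + ((D² + 11*D) + (15 + 3*D)) = -2 + (15 + D² + 14*D) = 13 + D² + 14*D)
C(A) = -3 - 14*A/5 - A²/5 (C(A) = -(2 + (13 + A² + 14*A))/5 = -(15 + A² + 14*A)/5 = -3 - 14*A/5 - A²/5)
37244 + C(z(-4 + 0, 5)) = 37244 + (-3 - 14*(5 - (-4 + 0))/5 - (5 - (-4 + 0))²/5) = 37244 + (-3 - 14*(5 - 1*(-4))/5 - (5 - 1*(-4))²/5) = 37244 + (-3 - 14*(5 + 4)/5 - (5 + 4)²/5) = 37244 + (-3 - 14/5*9 - ⅕*9²) = 37244 + (-3 - 126/5 - ⅕*81) = 37244 + (-3 - 126/5 - 81/5) = 37244 - 222/5 = 185998/5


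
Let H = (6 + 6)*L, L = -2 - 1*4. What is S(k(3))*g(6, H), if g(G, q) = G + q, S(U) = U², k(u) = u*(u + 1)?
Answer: -9504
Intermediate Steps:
L = -6 (L = -2 - 4 = -6)
k(u) = u*(1 + u)
H = -72 (H = (6 + 6)*(-6) = 12*(-6) = -72)
S(k(3))*g(6, H) = (3*(1 + 3))²*(6 - 72) = (3*4)²*(-66) = 12²*(-66) = 144*(-66) = -9504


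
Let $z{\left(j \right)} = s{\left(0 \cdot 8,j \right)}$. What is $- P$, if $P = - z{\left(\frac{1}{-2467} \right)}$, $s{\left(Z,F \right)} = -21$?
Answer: $-21$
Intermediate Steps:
$z{\left(j \right)} = -21$
$P = 21$ ($P = \left(-1\right) \left(-21\right) = 21$)
$- P = \left(-1\right) 21 = -21$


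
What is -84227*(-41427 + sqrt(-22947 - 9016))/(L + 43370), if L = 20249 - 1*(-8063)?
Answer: 89468511/1838 - 6479*I*sqrt(31963)/5514 ≈ 48677.0 - 210.07*I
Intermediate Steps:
L = 28312 (L = 20249 + 8063 = 28312)
-84227*(-41427 + sqrt(-22947 - 9016))/(L + 43370) = -84227*(-41427 + sqrt(-22947 - 9016))/(28312 + 43370) = -(-89468511/1838 + 6479*I*sqrt(31963)/5514) = -84227*(-13809/23894 + I*sqrt(31963)/71682) = 89468511/1838 - 6479*I*sqrt(31963)/5514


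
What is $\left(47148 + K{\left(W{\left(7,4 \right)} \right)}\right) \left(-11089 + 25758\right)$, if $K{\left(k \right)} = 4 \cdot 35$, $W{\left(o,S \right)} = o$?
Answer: $693667672$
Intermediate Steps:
$K{\left(k \right)} = 140$
$\left(47148 + K{\left(W{\left(7,4 \right)} \right)}\right) \left(-11089 + 25758\right) = \left(47148 + 140\right) \left(-11089 + 25758\right) = 47288 \cdot 14669 = 693667672$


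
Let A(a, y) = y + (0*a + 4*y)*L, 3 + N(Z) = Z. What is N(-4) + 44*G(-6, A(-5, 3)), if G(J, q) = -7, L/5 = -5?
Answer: -315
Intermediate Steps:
L = -25 (L = 5*(-5) = -25)
N(Z) = -3 + Z
A(a, y) = -99*y (A(a, y) = y + (0*a + 4*y)*(-25) = y + (0 + 4*y)*(-25) = y + (4*y)*(-25) = y - 100*y = -99*y)
N(-4) + 44*G(-6, A(-5, 3)) = (-3 - 4) + 44*(-7) = -7 - 308 = -315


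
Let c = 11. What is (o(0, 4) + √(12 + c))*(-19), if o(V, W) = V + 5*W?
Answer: -380 - 19*√23 ≈ -471.12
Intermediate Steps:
(o(0, 4) + √(12 + c))*(-19) = ((0 + 5*4) + √(12 + 11))*(-19) = ((0 + 20) + √23)*(-19) = (20 + √23)*(-19) = -380 - 19*√23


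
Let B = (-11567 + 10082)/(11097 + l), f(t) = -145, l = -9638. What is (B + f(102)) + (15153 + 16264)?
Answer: 45624363/1459 ≈ 31271.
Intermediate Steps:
B = -1485/1459 (B = (-11567 + 10082)/(11097 - 9638) = -1485/1459 ≈ -1.0178)
(B + f(102)) + (15153 + 16264) = (-1485/1459 - 145) + (15153 + 16264) = -213040/1459 + 31417 = 45624363/1459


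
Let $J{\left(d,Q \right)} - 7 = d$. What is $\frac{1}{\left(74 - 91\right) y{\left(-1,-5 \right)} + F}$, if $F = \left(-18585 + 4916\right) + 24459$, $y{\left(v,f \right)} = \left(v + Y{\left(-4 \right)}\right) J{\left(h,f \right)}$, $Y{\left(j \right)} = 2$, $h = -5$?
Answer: $\frac{1}{10756} \approx 9.2971 \cdot 10^{-5}$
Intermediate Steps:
$J{\left(d,Q \right)} = 7 + d$
$y{\left(v,f \right)} = 4 + 2 v$ ($y{\left(v,f \right)} = \left(v + 2\right) \left(7 - 5\right) = \left(2 + v\right) 2 = 4 + 2 v$)
$F = 10790$ ($F = -13669 + 24459 = 10790$)
$\frac{1}{\left(74 - 91\right) y{\left(-1,-5 \right)} + F} = \frac{1}{\left(74 - 91\right) \left(4 + 2 \left(-1\right)\right) + 10790} = \frac{1}{- 17 \left(4 - 2\right) + 10790} = \frac{1}{\left(-17\right) 2 + 10790} = \frac{1}{-34 + 10790} = \frac{1}{10756}$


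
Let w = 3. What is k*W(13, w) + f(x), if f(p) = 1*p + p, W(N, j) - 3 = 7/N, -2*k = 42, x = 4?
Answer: -862/13 ≈ -66.308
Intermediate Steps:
k = -21 (k = -½*42 = -21)
W(N, j) = 3 + 7/N
f(p) = 2*p (f(p) = p + p = 2*p)
k*W(13, w) + f(x) = -21*(3 + 7/13) + 2*4 = -21*(3 + 7*(1/13)) + 8 = -21*(3 + 7/13) + 8 = -21*46/13 + 8 = -966/13 + 8 = -862/13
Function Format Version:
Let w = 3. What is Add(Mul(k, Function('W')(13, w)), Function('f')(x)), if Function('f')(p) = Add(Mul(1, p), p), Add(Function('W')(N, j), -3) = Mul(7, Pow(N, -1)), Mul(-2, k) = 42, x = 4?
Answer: Rational(-862, 13) ≈ -66.308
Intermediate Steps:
k = -21 (k = Mul(Rational(-1, 2), 42) = -21)
Function('W')(N, j) = Add(3, Mul(7, Pow(N, -1)))
Function('f')(p) = Mul(2, p) (Function('f')(p) = Add(p, p) = Mul(2, p))
Add(Mul(k, Function('W')(13, w)), Function('f')(x)) = Add(Mul(-21, Add(3, Mul(7, Pow(13, -1)))), Mul(2, 4)) = Add(Mul(-21, Add(3, Mul(7, Rational(1, 13)))), 8) = Add(Mul(-21, Add(3, Rational(7, 13))), 8) = Add(Mul(-21, Rational(46, 13)), 8) = Add(Rational(-966, 13), 8) = Rational(-862, 13)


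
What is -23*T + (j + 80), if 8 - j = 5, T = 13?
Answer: -216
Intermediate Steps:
j = 3 (j = 8 - 1*5 = 8 - 5 = 3)
-23*T + (j + 80) = -23*13 + (3 + 80) = -299 + 83 = -216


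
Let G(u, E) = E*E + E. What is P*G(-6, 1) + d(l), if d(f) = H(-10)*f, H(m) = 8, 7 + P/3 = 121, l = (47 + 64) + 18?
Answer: 1716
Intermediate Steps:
G(u, E) = E + E² (G(u, E) = E² + E = E + E²)
l = 129 (l = 111 + 18 = 129)
P = 342 (P = -21 + 3*121 = -21 + 363 = 342)
d(f) = 8*f
P*G(-6, 1) + d(l) = 342*(1*(1 + 1)) + 8*129 = 342*(1*2) + 1032 = 342*2 + 1032 = 684 + 1032 = 1716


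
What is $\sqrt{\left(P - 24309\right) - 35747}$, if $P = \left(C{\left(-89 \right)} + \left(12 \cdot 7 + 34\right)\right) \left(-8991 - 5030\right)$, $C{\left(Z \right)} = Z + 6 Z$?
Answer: $3 \sqrt{780061} \approx 2649.6$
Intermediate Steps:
$C{\left(Z \right)} = 7 Z$
$P = 7080605$ ($P = \left(7 \left(-89\right) + \left(12 \cdot 7 + 34\right)\right) \left(-8991 - 5030\right) = \left(-623 + \left(84 + 34\right)\right) \left(-14021\right) = \left(-623 + 118\right) \left(-14021\right) = \left(-505\right) \left(-14021\right) = 7080605$)
$\sqrt{\left(P - 24309\right) - 35747} = \sqrt{\left(7080605 - 24309\right) - 35747} = \sqrt{7056296 - 35747} = \sqrt{7020549} = 3 \sqrt{780061}$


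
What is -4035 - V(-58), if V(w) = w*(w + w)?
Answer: -10763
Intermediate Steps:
V(w) = 2*w² (V(w) = w*(2*w) = 2*w²)
-4035 - V(-58) = -4035 - 2*(-58)² = -4035 - 2*3364 = -4035 - 1*6728 = -4035 - 6728 = -10763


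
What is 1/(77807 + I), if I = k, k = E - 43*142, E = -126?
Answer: 1/71575 ≈ 1.3971e-5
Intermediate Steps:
k = -6232 (k = -126 - 43*142 = -126 - 6106 = -6232)
I = -6232
1/(77807 + I) = 1/(77807 - 6232) = 1/71575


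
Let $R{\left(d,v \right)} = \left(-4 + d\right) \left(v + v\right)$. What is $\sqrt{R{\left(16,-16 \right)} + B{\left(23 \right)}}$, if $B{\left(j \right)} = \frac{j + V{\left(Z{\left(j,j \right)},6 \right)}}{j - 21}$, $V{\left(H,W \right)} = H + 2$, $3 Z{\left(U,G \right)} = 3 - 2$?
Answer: $\frac{i \sqrt{3342}}{3} \approx 19.27 i$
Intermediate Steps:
$Z{\left(U,G \right)} = \frac{1}{3}$ ($Z{\left(U,G \right)} = \frac{3 - 2}{3} = \frac{1}{3} \cdot 1 = \frac{1}{3}$)
$V{\left(H,W \right)} = 2 + H$
$R{\left(d,v \right)} = 2 v \left(-4 + d\right)$ ($R{\left(d,v \right)} = \left(-4 + d\right) 2 v = 2 v \left(-4 + d\right)$)
$B{\left(j \right)} = \frac{\frac{7}{3} + j}{-21 + j}$ ($B{\left(j \right)} = \frac{j + \left(2 + \frac{1}{3}\right)}{j - 21} = \frac{j + \frac{7}{3}}{-21 + j} = \frac{\frac{7}{3} + j}{-21 + j}$)
$\sqrt{R{\left(16,-16 \right)} + B{\left(23 \right)}} = \sqrt{2 \left(-16\right) \left(-4 + 16\right) + \frac{\frac{7}{3} + 23}{-21 + 23}} = \sqrt{2 \left(-16\right) 12 + \frac{1}{2} \cdot \frac{76}{3}} = \sqrt{-384 + \frac{1}{2} \cdot \frac{76}{3}} = \sqrt{-384 + \frac{38}{3}} = \sqrt{- \frac{1114}{3}} = \frac{i \sqrt{3342}}{3}$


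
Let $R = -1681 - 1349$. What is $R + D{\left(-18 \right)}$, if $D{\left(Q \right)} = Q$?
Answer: $-3048$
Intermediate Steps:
$R = -3030$ ($R = -1681 - 1349 = -3030$)
$R + D{\left(-18 \right)} = -3030 - 18 = -3048$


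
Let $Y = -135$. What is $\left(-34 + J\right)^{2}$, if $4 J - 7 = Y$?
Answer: $4356$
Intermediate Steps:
$J = -32$ ($J = \frac{7}{4} + \frac{1}{4} \left(-135\right) = \frac{7}{4} - \frac{135}{4} = -32$)
$\left(-34 + J\right)^{2} = \left(-34 - 32\right)^{2} = \left(-66\right)^{2} = 4356$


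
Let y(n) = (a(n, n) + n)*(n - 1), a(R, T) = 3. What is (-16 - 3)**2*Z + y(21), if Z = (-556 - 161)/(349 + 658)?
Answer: 11817/53 ≈ 222.96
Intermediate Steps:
y(n) = (-1 + n)*(3 + n) (y(n) = (3 + n)*(n - 1) = (3 + n)*(-1 + n) = (-1 + n)*(3 + n))
Z = -717/1007 ≈ -0.71202
(-16 - 3)**2*Z + y(21) = (-16 - 3)**2*(-717/1007) + (-3 + 21**2 + 2*21) = (-19)**2*(-717/1007) + (-3 + 441 + 42) = 361*(-717/1007) + 480 = -13623/53 + 480 = 11817/53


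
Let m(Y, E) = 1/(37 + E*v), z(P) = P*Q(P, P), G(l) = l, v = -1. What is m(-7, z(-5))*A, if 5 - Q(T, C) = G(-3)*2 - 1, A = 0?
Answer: 0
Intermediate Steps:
Q(T, C) = 12 (Q(T, C) = 5 - (-3*2 - 1) = 5 - (-6 - 1) = 5 - 1*(-7) = 5 + 7 = 12)
z(P) = 12*P (z(P) = P*12 = 12*P)
m(Y, E) = 1/(37 - E) (m(Y, E) = 1/(37 + E*(-1)) = 1/(37 - E))
m(-7, z(-5))*A = 0/(37 - 12*(-5)) = 0/(37 - 1*(-60)) = 0/(37 + 60) = 0/97 = (1/97)*0 = 0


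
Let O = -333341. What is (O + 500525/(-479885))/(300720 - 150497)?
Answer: -31993169262/14417952871 ≈ -2.2190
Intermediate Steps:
(O + 500525/(-479885))/(300720 - 150497) = (-333341 + 500525/(-479885))/(300720 - 150497) = (-333341 + 500525*(-1/479885))/150223 = (-333341 - 100105/95977)*(1/150223) = -31993169262/95977*1/150223 = -31993169262/14417952871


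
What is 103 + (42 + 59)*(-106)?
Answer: -10603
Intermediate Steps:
103 + (42 + 59)*(-106) = 103 + 101*(-106) = 103 - 10706 = -10603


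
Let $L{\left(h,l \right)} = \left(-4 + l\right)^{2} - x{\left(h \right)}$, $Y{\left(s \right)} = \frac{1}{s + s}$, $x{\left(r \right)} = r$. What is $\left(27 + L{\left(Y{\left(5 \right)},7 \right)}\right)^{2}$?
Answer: $\frac{128881}{100} \approx 1288.8$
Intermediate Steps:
$Y{\left(s \right)} = \frac{1}{2 s}$
$L{\left(h,l \right)} = \left(-4 + l\right)^{2} - h$
$\left(27 + L{\left(Y{\left(5 \right)},7 \right)}\right)^{2} = \left(27 + \left(\left(-4 + 7\right)^{2} - \frac{1}{2 \cdot 5}\right)\right)^{2} = \left(27 + \left(3^{2} - \frac{1}{2} \cdot \frac{1}{5}\right)\right)^{2} = \left(27 + \left(9 - \frac{1}{10}\right)\right)^{2} = \left(27 + \frac{89}{10}\right)^{2} = \left(\frac{359}{10}\right)^{2} = \frac{128881}{100}$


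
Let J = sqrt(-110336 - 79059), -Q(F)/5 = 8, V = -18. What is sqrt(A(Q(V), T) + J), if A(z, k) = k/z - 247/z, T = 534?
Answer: sqrt(-2870 + 400*I*sqrt(189395))/20 ≈ 14.63 + 14.873*I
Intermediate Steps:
Q(F) = -40 (Q(F) = -5*8 = -40)
A(z, k) = -247/z + k/z
J = I*sqrt(189395) (J = sqrt(-189395) = I*sqrt(189395) ≈ 435.2*I)
sqrt(A(Q(V), T) + J) = sqrt((-247 + 534)/(-40) + I*sqrt(189395)) = sqrt(-1/40*287 + I*sqrt(189395)) = sqrt(-287/40 + I*sqrt(189395))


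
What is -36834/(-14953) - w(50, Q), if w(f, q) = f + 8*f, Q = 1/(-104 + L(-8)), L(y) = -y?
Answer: -6692016/14953 ≈ -447.54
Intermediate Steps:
Q = -1/96 (Q = 1/(-104 - 1*(-8)) = 1/(-104 + 8) = 1/(-96) = -1/96 ≈ -0.010417)
w(f, q) = 9*f
-36834/(-14953) - w(50, Q) = -36834/(-14953) - 9*50 = -36834*(-1/14953) - 1*450 = 36834/14953 - 450 = -6692016/14953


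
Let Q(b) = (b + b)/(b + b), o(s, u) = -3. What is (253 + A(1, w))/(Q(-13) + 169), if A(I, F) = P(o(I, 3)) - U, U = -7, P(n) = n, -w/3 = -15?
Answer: 257/170 ≈ 1.5118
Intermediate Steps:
w = 45 (w = -3*(-15) = 45)
Q(b) = 1 (Q(b) = (2*b)/((2*b)) = (2*b)*(1/(2*b)) = 1)
A(I, F) = 4 (A(I, F) = -3 - 1*(-7) = -3 + 7 = 4)
(253 + A(1, w))/(Q(-13) + 169) = (253 + 4)/(1 + 169) = 257/170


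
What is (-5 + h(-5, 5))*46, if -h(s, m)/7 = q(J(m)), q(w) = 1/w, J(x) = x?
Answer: -1472/5 ≈ -294.40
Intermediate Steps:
h(s, m) = -7/m
(-5 + h(-5, 5))*46 = (-5 - 7/5)*46 = -32/5*46 = -1472/5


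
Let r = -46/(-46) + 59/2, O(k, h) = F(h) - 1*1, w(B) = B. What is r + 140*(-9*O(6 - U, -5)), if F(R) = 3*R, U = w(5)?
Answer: 40381/2 ≈ 20191.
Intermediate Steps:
U = 5
O(k, h) = -1 + 3*h (O(k, h) = 3*h - 1*1 = 3*h - 1 = -1 + 3*h)
r = 61/2 (r = -46*(-1/46) + 59*(1/2) = 1 + 59/2 = 61/2 ≈ 30.500)
r + 140*(-9*O(6 - U, -5)) = 61/2 + 140*(-9*(-1 + 3*(-5))) = 61/2 + 140*(-9*(-1 - 15)) = 61/2 + 140*(-9*(-16)) = 61/2 + 140*144 = 61/2 + 20160 = 40381/2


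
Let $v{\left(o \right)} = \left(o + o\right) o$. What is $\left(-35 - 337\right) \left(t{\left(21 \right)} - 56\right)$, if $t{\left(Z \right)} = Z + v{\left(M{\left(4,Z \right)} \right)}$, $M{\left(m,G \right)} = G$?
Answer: $-315084$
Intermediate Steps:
$v{\left(o \right)} = 2 o^{2}$ ($v{\left(o \right)} = 2 o o = 2 o^{2}$)
$t{\left(Z \right)} = Z + 2 Z^{2}$
$\left(-35 - 337\right) \left(t{\left(21 \right)} - 56\right) = \left(-35 - 337\right) \left(21 \left(1 + 2 \cdot 21\right) - 56\right) = - 372 \left(21 \left(1 + 42\right) - 56\right) = - 372 \left(21 \cdot 43 - 56\right) = - 372 \left(903 - 56\right) = \left(-372\right) 847 = -315084$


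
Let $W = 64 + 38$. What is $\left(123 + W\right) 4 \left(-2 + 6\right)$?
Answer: $3600$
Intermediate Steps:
$W = 102$
$\left(123 + W\right) 4 \left(-2 + 6\right) = \left(123 + 102\right) 4 \left(-2 + 6\right) = 225 \cdot 4 \cdot 4 = 225 \cdot 16 = 3600$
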